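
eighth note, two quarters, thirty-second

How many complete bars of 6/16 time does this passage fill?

1

One bar of 6/16 = 12 thirty-second notes.
Convert each value to thirty-second notes: eighth note = 4; quarter = 8; quarter = 8; thirty-second = 1.
Sum: 4 + 8 + 8 + 1 = 21.
21 ÷ 12 = 1 complete bar with 9 left over.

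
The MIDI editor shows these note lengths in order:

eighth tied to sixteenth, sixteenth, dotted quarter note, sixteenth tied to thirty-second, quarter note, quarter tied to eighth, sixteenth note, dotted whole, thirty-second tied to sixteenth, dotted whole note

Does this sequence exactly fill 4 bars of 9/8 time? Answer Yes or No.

Yes

One bar of 9/8 = 36 thirty-second notes, so 4 bars = 144.
Working in thirty-second notes: eighth tied to sixteenth (eighth + sixteenth) = 6; sixteenth = 2; dotted quarter note = 12; sixteenth tied to thirty-second (sixteenth + thirty-second) = 3; quarter note = 8; quarter tied to eighth (quarter + eighth) = 12; sixteenth note = 2; dotted whole = 48; thirty-second tied to sixteenth (thirty-second + sixteenth) = 3; dotted whole note = 48.
Total: 6 + 2 + 12 + 3 + 8 + 12 + 2 + 48 + 3 + 48 = 144.
144 equals 144, so the answer is Yes.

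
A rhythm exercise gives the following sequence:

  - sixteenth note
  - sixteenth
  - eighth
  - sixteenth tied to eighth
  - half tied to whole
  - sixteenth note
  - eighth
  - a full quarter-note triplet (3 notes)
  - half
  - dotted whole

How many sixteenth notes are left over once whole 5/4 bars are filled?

14

One bar of 5/4 = 20 sixteenth notes.
Working in sixteenth notes: sixteenth note = 1; sixteenth = 1; eighth = 2; sixteenth tied to eighth (sixteenth + eighth) = 3; half tied to whole (half + whole) = 24; sixteenth note = 1; eighth = 2; a full quarter-note triplet (3 notes) (three triplet quarters span one half) = 8; half = 8; dotted whole = 24.
Adding: 1 + 1 + 2 + 3 + 24 + 1 + 2 + 8 + 8 + 24 = 74.
74 ÷ 20 = 3 complete bars with 14 sixteenth notes remaining.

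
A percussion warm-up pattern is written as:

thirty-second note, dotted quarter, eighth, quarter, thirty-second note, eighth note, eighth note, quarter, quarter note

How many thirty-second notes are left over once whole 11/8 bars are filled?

One bar of 11/8 = 44 thirty-second notes.
Convert each value to thirty-second notes: thirty-second note = 1; dotted quarter = 12; eighth = 4; quarter = 8; thirty-second note = 1; eighth note = 4; eighth note = 4; quarter = 8; quarter note = 8.
Total: 1 + 12 + 4 + 8 + 1 + 4 + 4 + 8 + 8 = 50.
50 ÷ 44 = 1 complete bar with 6 thirty-second notes remaining.

6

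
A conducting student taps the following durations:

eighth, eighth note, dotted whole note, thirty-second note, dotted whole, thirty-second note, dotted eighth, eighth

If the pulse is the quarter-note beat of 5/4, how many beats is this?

14.5

One quarter-note beat = 8 thirty-second notes.
Working in thirty-second notes: eighth = 4; eighth note = 4; dotted whole note = 48; thirty-second note = 1; dotted whole = 48; thirty-second note = 1; dotted eighth = 6; eighth = 4.
Total: 4 + 4 + 48 + 1 + 48 + 1 + 6 + 4 = 116.
116 ÷ 8 = 14.5 beats.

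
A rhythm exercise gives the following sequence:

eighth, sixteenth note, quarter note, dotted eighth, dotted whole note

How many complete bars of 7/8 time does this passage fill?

One bar of 7/8 = 14 sixteenth notes.
Working in sixteenth notes: eighth = 2; sixteenth note = 1; quarter note = 4; dotted eighth = 3; dotted whole note = 24.
Sum: 2 + 1 + 4 + 3 + 24 = 34.
34 ÷ 14 = 2 complete bars with 6 left over.

2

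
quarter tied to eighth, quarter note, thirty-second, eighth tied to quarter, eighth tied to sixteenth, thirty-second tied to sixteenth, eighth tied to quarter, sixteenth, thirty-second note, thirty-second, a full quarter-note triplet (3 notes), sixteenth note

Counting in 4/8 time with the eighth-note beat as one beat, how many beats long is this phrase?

19

One eighth-note beat = 4 thirty-second notes.
Each duration in thirty-second notes: quarter tied to eighth (quarter + eighth) = 12; quarter note = 8; thirty-second = 1; eighth tied to quarter (eighth + quarter) = 12; eighth tied to sixteenth (eighth + sixteenth) = 6; thirty-second tied to sixteenth (thirty-second + sixteenth) = 3; eighth tied to quarter (eighth + quarter) = 12; sixteenth = 2; thirty-second note = 1; thirty-second = 1; a full quarter-note triplet (3 notes) (three triplet quarters span one half) = 16; sixteenth note = 2.
Sum: 12 + 8 + 1 + 12 + 6 + 3 + 12 + 2 + 1 + 1 + 16 + 2 = 76.
76 ÷ 4 = 19 beats.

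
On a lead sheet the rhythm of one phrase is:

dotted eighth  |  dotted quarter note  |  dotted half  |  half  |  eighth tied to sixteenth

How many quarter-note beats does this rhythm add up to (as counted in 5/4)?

8

One quarter-note beat = 4 sixteenth notes.
Each duration in sixteenth notes: dotted eighth = 3; dotted quarter note = 6; dotted half = 12; half = 8; eighth tied to sixteenth (eighth + sixteenth) = 3.
Total: 3 + 6 + 12 + 8 + 3 = 32.
32 ÷ 4 = 8 beats.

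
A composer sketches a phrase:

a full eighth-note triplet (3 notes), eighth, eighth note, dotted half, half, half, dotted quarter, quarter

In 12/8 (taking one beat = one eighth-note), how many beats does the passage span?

23

One eighth-note beat = 2 sixteenth notes.
Express everything in sixteenth notes: a full eighth-note triplet (3 notes) (three triplet eighths span one quarter) = 4; eighth = 2; eighth note = 2; dotted half = 12; half = 8; half = 8; dotted quarter = 6; quarter = 4.
Altogether 4 + 2 + 2 + 12 + 8 + 8 + 6 + 4 = 46.
46 ÷ 2 = 23 beats.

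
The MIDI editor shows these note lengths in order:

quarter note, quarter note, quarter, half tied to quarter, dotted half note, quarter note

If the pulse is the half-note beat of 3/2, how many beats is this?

5

One half-note beat = 2 quarter notes.
Convert each value to quarter notes: quarter note = 1; quarter note = 1; quarter = 1; half tied to quarter (half + quarter) = 3; dotted half note = 3; quarter note = 1.
Total: 1 + 1 + 1 + 3 + 3 + 1 = 10.
10 ÷ 2 = 5 beats.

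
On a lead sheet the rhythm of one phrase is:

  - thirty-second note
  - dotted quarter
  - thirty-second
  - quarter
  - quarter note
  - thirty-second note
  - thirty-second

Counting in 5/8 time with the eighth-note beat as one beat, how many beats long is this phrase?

One eighth-note beat = 4 thirty-second notes.
Convert each value to thirty-second notes: thirty-second note = 1; dotted quarter = 12; thirty-second = 1; quarter = 8; quarter note = 8; thirty-second note = 1; thirty-second = 1.
Sum: 1 + 12 + 1 + 8 + 8 + 1 + 1 = 32.
32 ÷ 4 = 8 beats.

8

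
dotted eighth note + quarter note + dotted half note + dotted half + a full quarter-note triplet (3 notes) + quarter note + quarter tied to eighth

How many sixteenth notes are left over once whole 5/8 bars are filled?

One bar of 5/8 = 10 sixteenth notes.
In sixteenth notes: dotted eighth note = 3; quarter note = 4; dotted half note = 12; dotted half = 12; a full quarter-note triplet (3 notes) (three triplet quarters span one half) = 8; quarter note = 4; quarter tied to eighth (quarter + eighth) = 6.
Adding: 3 + 4 + 12 + 12 + 8 + 4 + 6 = 49.
49 ÷ 10 = 4 complete bars with 9 sixteenth notes remaining.

9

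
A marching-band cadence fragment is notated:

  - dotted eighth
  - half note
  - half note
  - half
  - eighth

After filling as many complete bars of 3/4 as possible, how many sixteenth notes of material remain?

One bar of 3/4 = 12 sixteenth notes.
Express everything in sixteenth notes: dotted eighth = 3; half note = 8; half note = 8; half = 8; eighth = 2.
Sum: 3 + 8 + 8 + 8 + 2 = 29.
29 ÷ 12 = 2 complete bars with 5 sixteenth notes remaining.

5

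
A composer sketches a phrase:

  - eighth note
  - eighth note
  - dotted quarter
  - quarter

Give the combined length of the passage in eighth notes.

Working in eighth notes: eighth note = 1; eighth note = 1; dotted quarter = 3; quarter = 2.
Sum: 1 + 1 + 3 + 2 = 7 eighth notes.

7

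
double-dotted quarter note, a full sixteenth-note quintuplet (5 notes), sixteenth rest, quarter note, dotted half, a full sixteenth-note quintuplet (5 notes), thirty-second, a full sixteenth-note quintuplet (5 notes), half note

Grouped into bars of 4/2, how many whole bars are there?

1

One bar of 4/2 = 64 thirty-second notes.
In thirty-second notes: double-dotted quarter note = 14; a full sixteenth-note quintuplet (5 notes) (five quintuplet sixteenths span one quarter) = 8; sixteenth rest = 2; quarter note = 8; dotted half = 24; a full sixteenth-note quintuplet (5 notes) (five quintuplet sixteenths span one quarter) = 8; thirty-second = 1; a full sixteenth-note quintuplet (5 notes) (five quintuplet sixteenths span one quarter) = 8; half note = 16.
Altogether 14 + 8 + 2 + 8 + 24 + 8 + 1 + 8 + 16 = 89.
89 ÷ 64 = 1 complete bar with 25 left over.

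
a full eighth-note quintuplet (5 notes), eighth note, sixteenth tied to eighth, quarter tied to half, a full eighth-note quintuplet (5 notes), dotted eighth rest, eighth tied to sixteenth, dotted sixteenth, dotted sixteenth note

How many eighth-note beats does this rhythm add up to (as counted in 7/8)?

One eighth-note beat = 4 thirty-second notes.
Working in thirty-second notes: a full eighth-note quintuplet (5 notes) (five quintuplet eighths span one half) = 16; eighth note = 4; sixteenth tied to eighth (sixteenth + eighth) = 6; quarter tied to half (quarter + half) = 24; a full eighth-note quintuplet (5 notes) (five quintuplet eighths span one half) = 16; dotted eighth rest = 6; eighth tied to sixteenth (eighth + sixteenth) = 6; dotted sixteenth = 3; dotted sixteenth note = 3.
Altogether 16 + 4 + 6 + 24 + 16 + 6 + 6 + 3 + 3 = 84.
84 ÷ 4 = 21 beats.

21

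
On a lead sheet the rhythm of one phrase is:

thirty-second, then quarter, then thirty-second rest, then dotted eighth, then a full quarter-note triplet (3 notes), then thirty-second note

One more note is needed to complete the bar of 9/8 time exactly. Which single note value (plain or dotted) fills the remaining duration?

dotted sixteenth note

The bar of 9/8 = 36 thirty-second notes.
Convert each value to thirty-second notes: thirty-second = 1; quarter = 8; thirty-second rest = 1; dotted eighth = 6; a full quarter-note triplet (3 notes) (three triplet quarters span one half) = 16; thirty-second note = 1.
Adding: 1 + 8 + 1 + 6 + 16 + 1 = 33.
Remaining: 36 − 33 = 3 thirty-second notes, which is a dotted sixteenth note.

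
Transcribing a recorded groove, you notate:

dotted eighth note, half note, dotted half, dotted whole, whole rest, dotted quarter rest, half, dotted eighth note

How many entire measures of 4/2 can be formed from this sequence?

2

One bar of 4/2 = 32 sixteenth notes.
In sixteenth notes: dotted eighth note = 3; half note = 8; dotted half = 12; dotted whole = 24; whole rest = 16; dotted quarter rest = 6; half = 8; dotted eighth note = 3.
Adding: 3 + 8 + 12 + 24 + 16 + 6 + 8 + 3 = 80.
80 ÷ 32 = 2 complete bars with 16 left over.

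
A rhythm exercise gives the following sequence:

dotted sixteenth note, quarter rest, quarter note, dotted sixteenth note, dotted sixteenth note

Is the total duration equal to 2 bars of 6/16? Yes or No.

One bar of 6/16 = 12 thirty-second notes, so 2 bars = 24.
In thirty-second notes: dotted sixteenth note = 3; quarter rest = 8; quarter note = 8; dotted sixteenth note = 3; dotted sixteenth note = 3.
Sum: 3 + 8 + 8 + 3 + 3 = 25.
25 exceeds 24, so the answer is No.

No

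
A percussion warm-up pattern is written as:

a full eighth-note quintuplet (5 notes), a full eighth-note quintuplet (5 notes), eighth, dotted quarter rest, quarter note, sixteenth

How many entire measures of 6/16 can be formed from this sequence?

4

One bar of 6/16 = 6 sixteenth notes.
Working in sixteenth notes: a full eighth-note quintuplet (5 notes) (five quintuplet eighths span one half) = 8; a full eighth-note quintuplet (5 notes) (five quintuplet eighths span one half) = 8; eighth = 2; dotted quarter rest = 6; quarter note = 4; sixteenth = 1.
Altogether 8 + 8 + 2 + 6 + 4 + 1 = 29.
29 ÷ 6 = 4 complete bars with 5 left over.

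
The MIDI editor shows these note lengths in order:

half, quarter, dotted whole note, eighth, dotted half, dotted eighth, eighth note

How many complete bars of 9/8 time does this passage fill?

3

One bar of 9/8 = 18 sixteenth notes.
Working in sixteenth notes: half = 8; quarter = 4; dotted whole note = 24; eighth = 2; dotted half = 12; dotted eighth = 3; eighth note = 2.
Total: 8 + 4 + 24 + 2 + 12 + 3 + 2 = 55.
55 ÷ 18 = 3 complete bars with 1 left over.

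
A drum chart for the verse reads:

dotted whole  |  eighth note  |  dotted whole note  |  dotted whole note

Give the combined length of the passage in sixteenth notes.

74

Working in sixteenth notes: dotted whole = 24; eighth note = 2; dotted whole note = 24; dotted whole note = 24.
Altogether 24 + 2 + 24 + 24 = 74 sixteenth notes.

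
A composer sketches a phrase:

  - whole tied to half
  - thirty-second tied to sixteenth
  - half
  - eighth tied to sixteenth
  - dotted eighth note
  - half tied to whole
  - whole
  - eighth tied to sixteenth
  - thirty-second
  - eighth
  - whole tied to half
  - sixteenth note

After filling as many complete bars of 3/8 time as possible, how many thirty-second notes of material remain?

One bar of 3/8 = 12 thirty-second notes.
In thirty-second notes: whole tied to half (whole + half) = 48; thirty-second tied to sixteenth (thirty-second + sixteenth) = 3; half = 16; eighth tied to sixteenth (eighth + sixteenth) = 6; dotted eighth note = 6; half tied to whole (half + whole) = 48; whole = 32; eighth tied to sixteenth (eighth + sixteenth) = 6; thirty-second = 1; eighth = 4; whole tied to half (whole + half) = 48; sixteenth note = 2.
Sum: 48 + 3 + 16 + 6 + 6 + 48 + 32 + 6 + 1 + 4 + 48 + 2 = 220.
220 ÷ 12 = 18 complete bars with 4 thirty-second notes remaining.

4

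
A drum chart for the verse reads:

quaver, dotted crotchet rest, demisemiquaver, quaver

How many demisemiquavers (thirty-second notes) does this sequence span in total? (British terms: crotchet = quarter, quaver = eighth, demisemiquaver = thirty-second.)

Each duration in thirty-second notes: quaver = 4; dotted crotchet rest = 12; demisemiquaver = 1; quaver = 4.
Adding: 4 + 12 + 1 + 4 = 21 thirty-second notes.

21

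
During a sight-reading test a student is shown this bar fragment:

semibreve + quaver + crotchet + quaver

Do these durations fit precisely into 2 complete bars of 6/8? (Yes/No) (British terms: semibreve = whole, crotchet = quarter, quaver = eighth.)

Yes

One bar of 6/8 = 6 eighth notes, so 2 bars = 12.
Express everything in eighth notes: semibreve = 8; quaver = 1; crotchet = 2; quaver = 1.
Altogether 8 + 1 + 2 + 1 = 12.
12 equals 12, so the answer is Yes.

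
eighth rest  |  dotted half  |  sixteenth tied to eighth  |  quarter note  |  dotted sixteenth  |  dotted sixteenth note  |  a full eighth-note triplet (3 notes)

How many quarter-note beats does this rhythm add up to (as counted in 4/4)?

7

One quarter-note beat = 8 thirty-second notes.
Convert each value to thirty-second notes: eighth rest = 4; dotted half = 24; sixteenth tied to eighth (sixteenth + eighth) = 6; quarter note = 8; dotted sixteenth = 3; dotted sixteenth note = 3; a full eighth-note triplet (3 notes) (three triplet eighths span one quarter) = 8.
Altogether 4 + 24 + 6 + 8 + 3 + 3 + 8 = 56.
56 ÷ 8 = 7 beats.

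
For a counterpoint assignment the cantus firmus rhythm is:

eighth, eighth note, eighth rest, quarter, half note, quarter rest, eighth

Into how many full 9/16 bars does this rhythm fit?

One bar of 9/16 = 9 sixteenth notes.
Express everything in sixteenth notes: eighth = 2; eighth note = 2; eighth rest = 2; quarter = 4; half note = 8; quarter rest = 4; eighth = 2.
Altogether 2 + 2 + 2 + 4 + 8 + 4 + 2 = 24.
24 ÷ 9 = 2 complete bars with 6 left over.

2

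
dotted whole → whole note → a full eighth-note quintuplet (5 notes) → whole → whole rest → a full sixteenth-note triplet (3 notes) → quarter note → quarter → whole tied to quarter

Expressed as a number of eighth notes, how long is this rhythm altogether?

55

Express everything in eighth notes: dotted whole = 12; whole note = 8; a full eighth-note quintuplet (5 notes) (five quintuplet eighths span one half) = 4; whole = 8; whole rest = 8; a full sixteenth-note triplet (3 notes) (three triplet sixteenths span one eighth) = 1; quarter note = 2; quarter = 2; whole tied to quarter (whole + quarter) = 10.
Sum: 12 + 8 + 4 + 8 + 8 + 1 + 2 + 2 + 10 = 55 eighth notes.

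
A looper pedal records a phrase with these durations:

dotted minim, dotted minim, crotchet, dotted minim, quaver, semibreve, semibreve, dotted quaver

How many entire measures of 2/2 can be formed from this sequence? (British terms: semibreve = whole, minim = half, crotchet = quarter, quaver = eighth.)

4

One bar of 2/2 = 16 sixteenth notes.
Working in sixteenth notes: dotted minim = 12; dotted minim = 12; crotchet = 4; dotted minim = 12; quaver = 2; semibreve = 16; semibreve = 16; dotted quaver = 3.
Altogether 12 + 12 + 4 + 12 + 2 + 16 + 16 + 3 = 77.
77 ÷ 16 = 4 complete bars with 13 left over.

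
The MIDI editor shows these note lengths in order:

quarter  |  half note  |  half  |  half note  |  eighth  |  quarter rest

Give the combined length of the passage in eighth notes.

17

Working in eighth notes: quarter = 2; half note = 4; half = 4; half note = 4; eighth = 1; quarter rest = 2.
Adding: 2 + 4 + 4 + 4 + 1 + 2 = 17 eighth notes.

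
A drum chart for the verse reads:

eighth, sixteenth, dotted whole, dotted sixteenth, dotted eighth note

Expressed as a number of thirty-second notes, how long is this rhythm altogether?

Working in thirty-second notes: eighth = 4; sixteenth = 2; dotted whole = 48; dotted sixteenth = 3; dotted eighth note = 6.
Altogether 4 + 2 + 48 + 3 + 6 = 63 thirty-second notes.

63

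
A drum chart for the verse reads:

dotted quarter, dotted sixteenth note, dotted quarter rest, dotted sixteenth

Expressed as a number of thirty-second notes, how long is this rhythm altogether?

Express everything in thirty-second notes: dotted quarter = 12; dotted sixteenth note = 3; dotted quarter rest = 12; dotted sixteenth = 3.
Sum: 12 + 3 + 12 + 3 = 30 thirty-second notes.

30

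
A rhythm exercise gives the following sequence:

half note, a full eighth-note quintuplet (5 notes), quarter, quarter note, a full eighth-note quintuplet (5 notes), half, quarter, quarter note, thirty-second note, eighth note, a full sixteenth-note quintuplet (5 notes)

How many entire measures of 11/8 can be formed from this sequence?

One bar of 11/8 = 44 thirty-second notes.
In thirty-second notes: half note = 16; a full eighth-note quintuplet (5 notes) (five quintuplet eighths span one half) = 16; quarter = 8; quarter note = 8; a full eighth-note quintuplet (5 notes) (five quintuplet eighths span one half) = 16; half = 16; quarter = 8; quarter note = 8; thirty-second note = 1; eighth note = 4; a full sixteenth-note quintuplet (5 notes) (five quintuplet sixteenths span one quarter) = 8.
Sum: 16 + 16 + 8 + 8 + 16 + 16 + 8 + 8 + 1 + 4 + 8 = 109.
109 ÷ 44 = 2 complete bars with 21 left over.

2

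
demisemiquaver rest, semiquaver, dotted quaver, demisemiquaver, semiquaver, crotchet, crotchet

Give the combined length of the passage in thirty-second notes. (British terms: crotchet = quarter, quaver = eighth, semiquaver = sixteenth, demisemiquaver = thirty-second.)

28

In thirty-second notes: demisemiquaver rest = 1; semiquaver = 2; dotted quaver = 6; demisemiquaver = 1; semiquaver = 2; crotchet = 8; crotchet = 8.
Altogether 1 + 2 + 6 + 1 + 2 + 8 + 8 = 28 thirty-second notes.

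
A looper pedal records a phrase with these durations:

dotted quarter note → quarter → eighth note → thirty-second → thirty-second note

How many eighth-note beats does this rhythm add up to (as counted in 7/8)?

6.5

One eighth-note beat = 4 thirty-second notes.
Express everything in thirty-second notes: dotted quarter note = 12; quarter = 8; eighth note = 4; thirty-second = 1; thirty-second note = 1.
Sum: 12 + 8 + 4 + 1 + 1 = 26.
26 ÷ 4 = 6.5 beats.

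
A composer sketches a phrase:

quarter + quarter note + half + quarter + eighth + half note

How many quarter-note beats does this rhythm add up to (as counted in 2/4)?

One quarter-note beat = 2 eighth notes.
Express everything in eighth notes: quarter = 2; quarter note = 2; half = 4; quarter = 2; eighth = 1; half note = 4.
Total: 2 + 2 + 4 + 2 + 1 + 4 = 15.
15 ÷ 2 = 7.5 beats.

7.5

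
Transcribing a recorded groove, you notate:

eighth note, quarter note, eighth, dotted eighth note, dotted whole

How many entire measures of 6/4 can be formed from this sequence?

1

One bar of 6/4 = 24 sixteenth notes.
Express everything in sixteenth notes: eighth note = 2; quarter note = 4; eighth = 2; dotted eighth note = 3; dotted whole = 24.
Total: 2 + 4 + 2 + 3 + 24 = 35.
35 ÷ 24 = 1 complete bar with 11 left over.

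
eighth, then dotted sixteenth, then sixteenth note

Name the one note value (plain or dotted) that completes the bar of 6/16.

dotted sixteenth note

The bar of 6/16 = 12 thirty-second notes.
Convert each value to thirty-second notes: eighth = 4; dotted sixteenth = 3; sixteenth note = 2.
Altogether 4 + 3 + 2 = 9.
Remaining: 12 − 9 = 3 thirty-second notes, which is a dotted sixteenth note.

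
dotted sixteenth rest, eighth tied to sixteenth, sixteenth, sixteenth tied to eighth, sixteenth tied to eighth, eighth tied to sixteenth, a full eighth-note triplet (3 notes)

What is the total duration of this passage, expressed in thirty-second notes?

37

Working in thirty-second notes: dotted sixteenth rest = 3; eighth tied to sixteenth (eighth + sixteenth) = 6; sixteenth = 2; sixteenth tied to eighth (sixteenth + eighth) = 6; sixteenth tied to eighth (sixteenth + eighth) = 6; eighth tied to sixteenth (eighth + sixteenth) = 6; a full eighth-note triplet (3 notes) (three triplet eighths span one quarter) = 8.
Altogether 3 + 6 + 2 + 6 + 6 + 6 + 8 = 37 thirty-second notes.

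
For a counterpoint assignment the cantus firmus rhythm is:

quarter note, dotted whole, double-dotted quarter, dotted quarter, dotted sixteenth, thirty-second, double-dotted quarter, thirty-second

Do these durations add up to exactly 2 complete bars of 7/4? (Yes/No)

One bar of 7/4 = 56 thirty-second notes, so 2 bars = 112.
Working in thirty-second notes: quarter note = 8; dotted whole = 48; double-dotted quarter = 14; dotted quarter = 12; dotted sixteenth = 3; thirty-second = 1; double-dotted quarter = 14; thirty-second = 1.
Altogether 8 + 48 + 14 + 12 + 3 + 1 + 14 + 1 = 101.
101 falls short of 112, so the answer is No.

No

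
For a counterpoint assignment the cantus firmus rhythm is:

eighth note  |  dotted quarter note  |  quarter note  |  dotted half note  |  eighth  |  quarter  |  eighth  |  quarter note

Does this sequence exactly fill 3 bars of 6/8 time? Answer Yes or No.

One bar of 6/8 = 6 eighth notes, so 3 bars = 18.
Convert each value to eighth notes: eighth note = 1; dotted quarter note = 3; quarter note = 2; dotted half note = 6; eighth = 1; quarter = 2; eighth = 1; quarter note = 2.
Altogether 1 + 3 + 2 + 6 + 1 + 2 + 1 + 2 = 18.
18 equals 18, so the answer is Yes.

Yes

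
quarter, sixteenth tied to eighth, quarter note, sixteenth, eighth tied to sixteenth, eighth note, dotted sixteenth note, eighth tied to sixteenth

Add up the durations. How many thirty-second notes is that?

Convert each value to thirty-second notes: quarter = 8; sixteenth tied to eighth (sixteenth + eighth) = 6; quarter note = 8; sixteenth = 2; eighth tied to sixteenth (eighth + sixteenth) = 6; eighth note = 4; dotted sixteenth note = 3; eighth tied to sixteenth (eighth + sixteenth) = 6.
Sum: 8 + 6 + 8 + 2 + 6 + 4 + 3 + 6 = 43 thirty-second notes.

43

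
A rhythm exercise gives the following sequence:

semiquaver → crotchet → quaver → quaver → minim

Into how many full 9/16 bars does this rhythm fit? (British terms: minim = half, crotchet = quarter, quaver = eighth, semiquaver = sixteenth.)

1

One bar of 9/16 = 9 sixteenth notes.
Convert each value to sixteenth notes: semiquaver = 1; crotchet = 4; quaver = 2; quaver = 2; minim = 8.
Sum: 1 + 4 + 2 + 2 + 8 = 17.
17 ÷ 9 = 1 complete bar with 8 left over.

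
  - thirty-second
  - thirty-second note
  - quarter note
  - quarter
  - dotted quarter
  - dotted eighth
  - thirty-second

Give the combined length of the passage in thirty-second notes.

37

Each duration in thirty-second notes: thirty-second = 1; thirty-second note = 1; quarter note = 8; quarter = 8; dotted quarter = 12; dotted eighth = 6; thirty-second = 1.
Total: 1 + 1 + 8 + 8 + 12 + 6 + 1 = 37 thirty-second notes.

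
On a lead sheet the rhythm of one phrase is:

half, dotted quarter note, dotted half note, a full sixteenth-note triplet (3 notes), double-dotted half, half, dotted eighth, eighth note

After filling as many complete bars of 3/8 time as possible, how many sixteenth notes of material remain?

1

One bar of 3/8 = 6 sixteenth notes.
Convert each value to sixteenth notes: half = 8; dotted quarter note = 6; dotted half note = 12; a full sixteenth-note triplet (3 notes) (three triplet sixteenths span one eighth) = 2; double-dotted half = 14; half = 8; dotted eighth = 3; eighth note = 2.
Adding: 8 + 6 + 12 + 2 + 14 + 8 + 3 + 2 = 55.
55 ÷ 6 = 9 complete bars with 1 sixteenth note remaining.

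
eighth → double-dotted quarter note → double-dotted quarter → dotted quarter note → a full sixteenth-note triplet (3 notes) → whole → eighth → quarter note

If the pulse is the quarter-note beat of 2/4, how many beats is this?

One quarter-note beat = 4 sixteenth notes.
Express everything in sixteenth notes: eighth = 2; double-dotted quarter note = 7; double-dotted quarter = 7; dotted quarter note = 6; a full sixteenth-note triplet (3 notes) (three triplet sixteenths span one eighth) = 2; whole = 16; eighth = 2; quarter note = 4.
Altogether 2 + 7 + 7 + 6 + 2 + 16 + 2 + 4 = 46.
46 ÷ 4 = 11.5 beats.

11.5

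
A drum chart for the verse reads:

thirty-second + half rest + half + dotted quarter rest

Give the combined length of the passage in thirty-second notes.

Each duration in thirty-second notes: thirty-second = 1; half rest = 16; half = 16; dotted quarter rest = 12.
Sum: 1 + 16 + 16 + 12 = 45 thirty-second notes.

45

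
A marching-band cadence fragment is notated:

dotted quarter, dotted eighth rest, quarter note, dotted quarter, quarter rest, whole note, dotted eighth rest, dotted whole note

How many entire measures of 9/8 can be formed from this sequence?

3

One bar of 9/8 = 18 sixteenth notes.
Express everything in sixteenth notes: dotted quarter = 6; dotted eighth rest = 3; quarter note = 4; dotted quarter = 6; quarter rest = 4; whole note = 16; dotted eighth rest = 3; dotted whole note = 24.
Sum: 6 + 3 + 4 + 6 + 4 + 16 + 3 + 24 = 66.
66 ÷ 18 = 3 complete bars with 12 left over.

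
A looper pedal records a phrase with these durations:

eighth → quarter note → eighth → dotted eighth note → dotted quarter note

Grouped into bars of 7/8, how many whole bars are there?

One bar of 7/8 = 14 sixteenth notes.
Working in sixteenth notes: eighth = 2; quarter note = 4; eighth = 2; dotted eighth note = 3; dotted quarter note = 6.
Total: 2 + 4 + 2 + 3 + 6 = 17.
17 ÷ 14 = 1 complete bar with 3 left over.

1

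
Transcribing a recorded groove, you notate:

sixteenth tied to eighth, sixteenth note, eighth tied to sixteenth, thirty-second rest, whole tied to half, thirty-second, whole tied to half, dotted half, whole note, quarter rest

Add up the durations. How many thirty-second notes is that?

Express everything in thirty-second notes: sixteenth tied to eighth (sixteenth + eighth) = 6; sixteenth note = 2; eighth tied to sixteenth (eighth + sixteenth) = 6; thirty-second rest = 1; whole tied to half (whole + half) = 48; thirty-second = 1; whole tied to half (whole + half) = 48; dotted half = 24; whole note = 32; quarter rest = 8.
Sum: 6 + 2 + 6 + 1 + 48 + 1 + 48 + 24 + 32 + 8 = 176 thirty-second notes.

176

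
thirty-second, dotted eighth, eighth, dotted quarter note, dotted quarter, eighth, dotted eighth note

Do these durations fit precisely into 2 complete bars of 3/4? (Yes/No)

No

One bar of 3/4 = 24 thirty-second notes, so 2 bars = 48.
Convert each value to thirty-second notes: thirty-second = 1; dotted eighth = 6; eighth = 4; dotted quarter note = 12; dotted quarter = 12; eighth = 4; dotted eighth note = 6.
Sum: 1 + 6 + 4 + 12 + 12 + 4 + 6 = 45.
45 falls short of 48, so the answer is No.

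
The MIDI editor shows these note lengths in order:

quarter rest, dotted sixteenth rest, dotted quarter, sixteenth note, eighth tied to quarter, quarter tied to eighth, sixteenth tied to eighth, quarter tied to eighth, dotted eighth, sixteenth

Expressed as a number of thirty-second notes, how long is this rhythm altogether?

Each duration in thirty-second notes: quarter rest = 8; dotted sixteenth rest = 3; dotted quarter = 12; sixteenth note = 2; eighth tied to quarter (eighth + quarter) = 12; quarter tied to eighth (quarter + eighth) = 12; sixteenth tied to eighth (sixteenth + eighth) = 6; quarter tied to eighth (quarter + eighth) = 12; dotted eighth = 6; sixteenth = 2.
Sum: 8 + 3 + 12 + 2 + 12 + 12 + 6 + 12 + 6 + 2 = 75 thirty-second notes.

75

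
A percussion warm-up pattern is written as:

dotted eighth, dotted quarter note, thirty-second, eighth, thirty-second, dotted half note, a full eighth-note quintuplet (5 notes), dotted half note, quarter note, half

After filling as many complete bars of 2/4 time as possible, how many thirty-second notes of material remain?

One bar of 2/4 = 16 thirty-second notes.
Convert each value to thirty-second notes: dotted eighth = 6; dotted quarter note = 12; thirty-second = 1; eighth = 4; thirty-second = 1; dotted half note = 24; a full eighth-note quintuplet (5 notes) (five quintuplet eighths span one half) = 16; dotted half note = 24; quarter note = 8; half = 16.
Altogether 6 + 12 + 1 + 4 + 1 + 24 + 16 + 24 + 8 + 16 = 112.
112 ÷ 16 = 7 complete bars with 0 thirty-second notes remaining.

0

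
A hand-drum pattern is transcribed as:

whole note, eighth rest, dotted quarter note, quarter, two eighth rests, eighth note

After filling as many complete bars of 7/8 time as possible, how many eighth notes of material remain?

One bar of 7/8 = 7 eighth notes.
Convert each value to eighth notes: whole note = 8; eighth rest = 1; dotted quarter note = 3; quarter = 2; eighth rest = 1; eighth rest = 1; eighth note = 1.
Adding: 8 + 1 + 3 + 2 + 1 + 1 + 1 = 17.
17 ÷ 7 = 2 complete bars with 3 eighth notes remaining.

3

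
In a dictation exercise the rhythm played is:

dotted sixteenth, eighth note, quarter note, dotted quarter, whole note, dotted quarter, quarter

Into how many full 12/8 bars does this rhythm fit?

One bar of 12/8 = 48 thirty-second notes.
Express everything in thirty-second notes: dotted sixteenth = 3; eighth note = 4; quarter note = 8; dotted quarter = 12; whole note = 32; dotted quarter = 12; quarter = 8.
Total: 3 + 4 + 8 + 12 + 32 + 12 + 8 = 79.
79 ÷ 48 = 1 complete bar with 31 left over.

1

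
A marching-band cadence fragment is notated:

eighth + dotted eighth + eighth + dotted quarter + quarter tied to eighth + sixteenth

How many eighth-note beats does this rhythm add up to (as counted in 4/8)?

10

One eighth-note beat = 2 sixteenth notes.
Working in sixteenth notes: eighth = 2; dotted eighth = 3; eighth = 2; dotted quarter = 6; quarter tied to eighth (quarter + eighth) = 6; sixteenth = 1.
Altogether 2 + 3 + 2 + 6 + 6 + 1 = 20.
20 ÷ 2 = 10 beats.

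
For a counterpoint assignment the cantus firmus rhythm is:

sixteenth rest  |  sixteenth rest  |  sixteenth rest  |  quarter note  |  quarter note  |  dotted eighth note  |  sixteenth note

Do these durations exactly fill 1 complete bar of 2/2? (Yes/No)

No

One bar of 2/2 = 16 sixteenth notes.
Express everything in sixteenth notes: sixteenth rest = 1; sixteenth rest = 1; sixteenth rest = 1; quarter note = 4; quarter note = 4; dotted eighth note = 3; sixteenth note = 1.
Total: 1 + 1 + 1 + 4 + 4 + 3 + 1 = 15.
15 falls short of 16, so the answer is No.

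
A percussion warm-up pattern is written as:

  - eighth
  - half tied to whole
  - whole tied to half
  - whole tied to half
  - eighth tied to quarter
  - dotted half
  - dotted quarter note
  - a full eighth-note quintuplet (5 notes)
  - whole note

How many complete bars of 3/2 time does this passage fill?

One bar of 3/2 = 12 eighth notes.
Convert each value to eighth notes: eighth = 1; half tied to whole (half + whole) = 12; whole tied to half (whole + half) = 12; whole tied to half (whole + half) = 12; eighth tied to quarter (eighth + quarter) = 3; dotted half = 6; dotted quarter note = 3; a full eighth-note quintuplet (5 notes) (five quintuplet eighths span one half) = 4; whole note = 8.
Sum: 1 + 12 + 12 + 12 + 3 + 6 + 3 + 4 + 8 = 61.
61 ÷ 12 = 5 complete bars with 1 left over.

5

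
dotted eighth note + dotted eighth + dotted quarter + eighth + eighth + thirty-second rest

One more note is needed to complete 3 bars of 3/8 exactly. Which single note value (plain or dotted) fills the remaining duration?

dotted sixteenth note

3 bars of 3/8 = 36 thirty-second notes.
In thirty-second notes: dotted eighth note = 6; dotted eighth = 6; dotted quarter = 12; eighth = 4; eighth = 4; thirty-second rest = 1.
Altogether 6 + 6 + 12 + 4 + 4 + 1 = 33.
Remaining: 36 − 33 = 3 thirty-second notes, which is a dotted sixteenth note.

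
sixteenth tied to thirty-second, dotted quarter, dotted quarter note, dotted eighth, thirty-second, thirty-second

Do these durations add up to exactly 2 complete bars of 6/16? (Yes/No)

No

One bar of 6/16 = 12 thirty-second notes, so 2 bars = 24.
Express everything in thirty-second notes: sixteenth tied to thirty-second (sixteenth + thirty-second) = 3; dotted quarter = 12; dotted quarter note = 12; dotted eighth = 6; thirty-second = 1; thirty-second = 1.
Sum: 3 + 12 + 12 + 6 + 1 + 1 = 35.
35 exceeds 24, so the answer is No.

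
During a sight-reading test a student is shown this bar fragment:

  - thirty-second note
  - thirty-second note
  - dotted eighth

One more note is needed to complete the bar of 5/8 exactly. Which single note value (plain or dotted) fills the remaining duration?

dotted quarter note

The bar of 5/8 = 20 thirty-second notes.
Each duration in thirty-second notes: thirty-second note = 1; thirty-second note = 1; dotted eighth = 6.
Adding: 1 + 1 + 6 = 8.
Remaining: 20 − 8 = 12 thirty-second notes, which is a dotted quarter note.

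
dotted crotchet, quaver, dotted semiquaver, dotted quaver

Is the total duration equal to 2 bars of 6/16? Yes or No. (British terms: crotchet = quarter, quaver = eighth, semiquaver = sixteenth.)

No

One bar of 6/16 = 12 thirty-second notes, so 2 bars = 24.
In thirty-second notes: dotted crotchet = 12; quaver = 4; dotted semiquaver = 3; dotted quaver = 6.
Adding: 12 + 4 + 3 + 6 = 25.
25 exceeds 24, so the answer is No.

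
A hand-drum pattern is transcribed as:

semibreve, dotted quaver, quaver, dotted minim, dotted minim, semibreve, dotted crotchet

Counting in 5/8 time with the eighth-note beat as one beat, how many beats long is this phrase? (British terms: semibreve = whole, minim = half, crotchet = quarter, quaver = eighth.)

33.5

One eighth-note beat = 2 sixteenth notes.
Each duration in sixteenth notes: semibreve = 16; dotted quaver = 3; quaver = 2; dotted minim = 12; dotted minim = 12; semibreve = 16; dotted crotchet = 6.
Altogether 16 + 3 + 2 + 12 + 12 + 16 + 6 = 67.
67 ÷ 2 = 33.5 beats.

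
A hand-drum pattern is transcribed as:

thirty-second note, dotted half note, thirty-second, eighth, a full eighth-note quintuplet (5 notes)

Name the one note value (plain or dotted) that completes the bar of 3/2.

sixteenth note

The bar of 3/2 = 48 thirty-second notes.
Working in thirty-second notes: thirty-second note = 1; dotted half note = 24; thirty-second = 1; eighth = 4; a full eighth-note quintuplet (5 notes) (five quintuplet eighths span one half) = 16.
Total: 1 + 24 + 1 + 4 + 16 = 46.
Remaining: 48 − 46 = 2 thirty-second notes, which is a sixteenth note.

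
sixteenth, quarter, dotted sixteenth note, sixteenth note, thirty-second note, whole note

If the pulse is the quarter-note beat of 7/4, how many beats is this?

One quarter-note beat = 8 thirty-second notes.
Working in thirty-second notes: sixteenth = 2; quarter = 8; dotted sixteenth note = 3; sixteenth note = 2; thirty-second note = 1; whole note = 32.
Total: 2 + 8 + 3 + 2 + 1 + 32 = 48.
48 ÷ 8 = 6 beats.

6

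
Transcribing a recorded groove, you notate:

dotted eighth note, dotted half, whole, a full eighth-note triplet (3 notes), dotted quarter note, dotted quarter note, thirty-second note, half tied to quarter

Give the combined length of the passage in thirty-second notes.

119

Each duration in thirty-second notes: dotted eighth note = 6; dotted half = 24; whole = 32; a full eighth-note triplet (3 notes) (three triplet eighths span one quarter) = 8; dotted quarter note = 12; dotted quarter note = 12; thirty-second note = 1; half tied to quarter (half + quarter) = 24.
Adding: 6 + 24 + 32 + 8 + 12 + 12 + 1 + 24 = 119 thirty-second notes.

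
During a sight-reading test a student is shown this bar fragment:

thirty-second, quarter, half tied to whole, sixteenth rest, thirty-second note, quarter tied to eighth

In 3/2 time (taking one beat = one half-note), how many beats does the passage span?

4.5

One half-note beat = 16 thirty-second notes.
In thirty-second notes: thirty-second = 1; quarter = 8; half tied to whole (half + whole) = 48; sixteenth rest = 2; thirty-second note = 1; quarter tied to eighth (quarter + eighth) = 12.
Adding: 1 + 8 + 48 + 2 + 1 + 12 = 72.
72 ÷ 16 = 4.5 beats.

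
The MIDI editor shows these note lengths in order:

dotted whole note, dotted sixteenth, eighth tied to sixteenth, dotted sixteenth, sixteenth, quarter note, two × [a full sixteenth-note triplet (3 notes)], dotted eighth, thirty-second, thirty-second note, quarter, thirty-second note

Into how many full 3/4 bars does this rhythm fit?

One bar of 3/4 = 24 thirty-second notes.
Working in thirty-second notes: dotted whole note = 48; dotted sixteenth = 3; eighth tied to sixteenth (eighth + sixteenth) = 6; dotted sixteenth = 3; sixteenth = 2; quarter note = 8; a full sixteenth-note triplet (3 notes) (three triplet sixteenths span one eighth) = 4; a full sixteenth-note triplet (3 notes) (three triplet sixteenths span one eighth) = 4; dotted eighth = 6; thirty-second = 1; thirty-second note = 1; quarter = 8; thirty-second note = 1.
Altogether 48 + 3 + 6 + 3 + 2 + 8 + 4 + 4 + 6 + 1 + 1 + 8 + 1 = 95.
95 ÷ 24 = 3 complete bars with 23 left over.

3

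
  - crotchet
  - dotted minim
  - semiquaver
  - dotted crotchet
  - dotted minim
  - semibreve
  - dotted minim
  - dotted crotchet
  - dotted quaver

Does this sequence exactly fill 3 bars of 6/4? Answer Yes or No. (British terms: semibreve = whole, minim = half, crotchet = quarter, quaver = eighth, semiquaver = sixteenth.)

Yes

One bar of 6/4 = 24 sixteenth notes, so 3 bars = 72.
In sixteenth notes: crotchet = 4; dotted minim = 12; semiquaver = 1; dotted crotchet = 6; dotted minim = 12; semibreve = 16; dotted minim = 12; dotted crotchet = 6; dotted quaver = 3.
Altogether 4 + 12 + 1 + 6 + 12 + 16 + 12 + 6 + 3 = 72.
72 equals 72, so the answer is Yes.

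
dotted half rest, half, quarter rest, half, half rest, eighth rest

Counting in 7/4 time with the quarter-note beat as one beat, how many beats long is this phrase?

10.5

One quarter-note beat = 2 eighth notes.
Each duration in eighth notes: dotted half rest = 6; half = 4; quarter rest = 2; half = 4; half rest = 4; eighth rest = 1.
Adding: 6 + 4 + 2 + 4 + 4 + 1 = 21.
21 ÷ 2 = 10.5 beats.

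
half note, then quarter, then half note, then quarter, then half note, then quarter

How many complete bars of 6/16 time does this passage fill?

One bar of 6/16 = 3 eighth notes.
Each duration in eighth notes: half note = 4; quarter = 2; half note = 4; quarter = 2; half note = 4; quarter = 2.
Adding: 4 + 2 + 4 + 2 + 4 + 2 = 18.
18 ÷ 3 = 6 complete bars with 0 left over.

6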